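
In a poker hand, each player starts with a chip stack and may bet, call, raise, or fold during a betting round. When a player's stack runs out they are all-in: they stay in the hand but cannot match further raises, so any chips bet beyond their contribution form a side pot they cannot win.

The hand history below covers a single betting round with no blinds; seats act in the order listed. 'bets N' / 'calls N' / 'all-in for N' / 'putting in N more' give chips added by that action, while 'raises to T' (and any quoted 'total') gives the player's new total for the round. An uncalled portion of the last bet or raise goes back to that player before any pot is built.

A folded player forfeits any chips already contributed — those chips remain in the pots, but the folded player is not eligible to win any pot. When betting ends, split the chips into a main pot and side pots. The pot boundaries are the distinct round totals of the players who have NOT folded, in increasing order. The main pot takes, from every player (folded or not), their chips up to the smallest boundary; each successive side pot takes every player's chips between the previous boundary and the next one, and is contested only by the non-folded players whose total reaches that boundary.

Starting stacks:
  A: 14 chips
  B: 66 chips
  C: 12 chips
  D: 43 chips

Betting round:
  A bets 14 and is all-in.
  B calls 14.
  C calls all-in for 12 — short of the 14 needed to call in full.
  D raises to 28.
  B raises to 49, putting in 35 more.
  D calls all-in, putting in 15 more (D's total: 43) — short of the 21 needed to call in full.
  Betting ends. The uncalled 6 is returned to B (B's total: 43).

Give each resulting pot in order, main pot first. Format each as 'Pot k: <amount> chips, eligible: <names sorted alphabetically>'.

Contributions (after 6 returned to B): A=14, B=43, C=12, D=43
Pot levels (distinct totals of non-folded players): 12, 14, 43
Layer 1-12: 12 each from A, B, C, D = 12*4 = 48 chips; eligible A, B, C, D
Layer 13-14: 2 each from A, B, D = 2*3 = 6 chips; eligible A, B, D
Layer 15-43: 29 each from B, D = 29*2 = 58 chips; eligible B, D

Pot 1: 48 chips, eligible: A, B, C, D
Pot 2: 6 chips, eligible: A, B, D
Pot 3: 58 chips, eligible: B, D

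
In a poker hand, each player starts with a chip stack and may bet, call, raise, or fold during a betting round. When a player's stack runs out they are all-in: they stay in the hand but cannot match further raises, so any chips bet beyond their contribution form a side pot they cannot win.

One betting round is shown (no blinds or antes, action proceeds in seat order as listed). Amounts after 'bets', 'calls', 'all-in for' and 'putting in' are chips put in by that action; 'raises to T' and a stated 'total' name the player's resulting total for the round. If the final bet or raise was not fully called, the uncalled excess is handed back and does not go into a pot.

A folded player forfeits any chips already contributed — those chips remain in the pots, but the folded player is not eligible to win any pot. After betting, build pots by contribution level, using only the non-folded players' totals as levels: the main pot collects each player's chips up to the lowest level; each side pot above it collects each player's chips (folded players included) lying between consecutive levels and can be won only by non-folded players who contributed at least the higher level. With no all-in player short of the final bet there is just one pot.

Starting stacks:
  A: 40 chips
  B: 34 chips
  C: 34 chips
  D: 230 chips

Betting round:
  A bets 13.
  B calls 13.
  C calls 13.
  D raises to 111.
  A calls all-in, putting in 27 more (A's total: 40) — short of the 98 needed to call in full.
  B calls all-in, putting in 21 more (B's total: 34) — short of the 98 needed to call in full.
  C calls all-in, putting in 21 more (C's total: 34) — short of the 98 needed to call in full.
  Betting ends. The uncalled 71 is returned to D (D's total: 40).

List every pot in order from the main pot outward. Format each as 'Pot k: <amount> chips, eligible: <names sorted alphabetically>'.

Pot 1: 136 chips, eligible: A, B, C, D
Pot 2: 12 chips, eligible: A, D

Derivation:
Contributions (after 71 returned to D): A=40, B=34, C=34, D=40
Pot levels (distinct totals of non-folded players): 34, 40
Layer 1-34: 34 each from A, B, C, D = 34*4 = 136 chips; eligible A, B, C, D
Layer 35-40: 6 each from A, D = 6*2 = 12 chips; eligible A, D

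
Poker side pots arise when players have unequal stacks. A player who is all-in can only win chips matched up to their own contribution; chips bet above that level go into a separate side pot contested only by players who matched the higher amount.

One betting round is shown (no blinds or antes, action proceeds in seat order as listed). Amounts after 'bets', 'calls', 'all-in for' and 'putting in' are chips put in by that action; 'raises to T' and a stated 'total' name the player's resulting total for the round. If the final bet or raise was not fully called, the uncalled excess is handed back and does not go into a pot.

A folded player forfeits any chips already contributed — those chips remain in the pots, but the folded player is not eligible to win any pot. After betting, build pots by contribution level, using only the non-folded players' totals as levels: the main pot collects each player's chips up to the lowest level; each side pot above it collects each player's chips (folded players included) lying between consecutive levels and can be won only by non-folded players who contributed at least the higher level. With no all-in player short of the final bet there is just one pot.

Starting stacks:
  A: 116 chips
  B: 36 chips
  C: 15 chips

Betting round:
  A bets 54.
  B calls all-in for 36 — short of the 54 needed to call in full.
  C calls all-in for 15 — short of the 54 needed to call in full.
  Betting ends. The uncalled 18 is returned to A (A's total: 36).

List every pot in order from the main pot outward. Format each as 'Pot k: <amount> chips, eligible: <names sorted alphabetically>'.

Contributions (after 18 returned to A): A=36, B=36, C=15
Pot levels (distinct totals of non-folded players): 15, 36
Layer 1-15: 15 each from A, B, C = 15*3 = 45 chips; eligible A, B, C
Layer 16-36: 21 each from A, B = 21*2 = 42 chips; eligible A, B

Pot 1: 45 chips, eligible: A, B, C
Pot 2: 42 chips, eligible: A, B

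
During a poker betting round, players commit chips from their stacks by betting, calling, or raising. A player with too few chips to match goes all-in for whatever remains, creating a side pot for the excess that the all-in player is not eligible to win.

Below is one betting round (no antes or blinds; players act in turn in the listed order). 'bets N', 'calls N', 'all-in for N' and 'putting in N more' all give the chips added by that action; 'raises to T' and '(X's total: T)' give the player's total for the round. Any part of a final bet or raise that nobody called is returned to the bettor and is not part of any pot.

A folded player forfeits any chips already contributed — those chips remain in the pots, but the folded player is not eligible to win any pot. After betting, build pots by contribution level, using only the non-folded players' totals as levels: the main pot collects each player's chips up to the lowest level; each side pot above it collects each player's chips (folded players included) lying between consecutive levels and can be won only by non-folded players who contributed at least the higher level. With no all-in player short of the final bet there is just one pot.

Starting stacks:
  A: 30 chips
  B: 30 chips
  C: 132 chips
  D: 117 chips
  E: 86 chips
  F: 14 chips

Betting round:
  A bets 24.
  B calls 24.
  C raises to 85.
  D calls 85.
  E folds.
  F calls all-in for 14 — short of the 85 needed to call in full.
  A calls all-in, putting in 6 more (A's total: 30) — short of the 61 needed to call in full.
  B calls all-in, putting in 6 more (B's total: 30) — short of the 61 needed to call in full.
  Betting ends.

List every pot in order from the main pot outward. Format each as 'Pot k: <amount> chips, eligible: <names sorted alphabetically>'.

Pot 1: 70 chips, eligible: A, B, C, D, F
Pot 2: 64 chips, eligible: A, B, C, D
Pot 3: 110 chips, eligible: C, D

Derivation:
Contributions: A=30, B=30, C=85, D=85, F=14
Folded: E
Pot levels (distinct totals of non-folded players): 14, 30, 85
Layer 1-14: 14 each from A, B, C, D, F = 14*5 = 70 chips; eligible A, B, C, D, F
Layer 15-30: 16 each from A, B, C, D = 16*4 = 64 chips; eligible A, B, C, D
Layer 31-85: 55 each from C, D = 55*2 = 110 chips; eligible C, D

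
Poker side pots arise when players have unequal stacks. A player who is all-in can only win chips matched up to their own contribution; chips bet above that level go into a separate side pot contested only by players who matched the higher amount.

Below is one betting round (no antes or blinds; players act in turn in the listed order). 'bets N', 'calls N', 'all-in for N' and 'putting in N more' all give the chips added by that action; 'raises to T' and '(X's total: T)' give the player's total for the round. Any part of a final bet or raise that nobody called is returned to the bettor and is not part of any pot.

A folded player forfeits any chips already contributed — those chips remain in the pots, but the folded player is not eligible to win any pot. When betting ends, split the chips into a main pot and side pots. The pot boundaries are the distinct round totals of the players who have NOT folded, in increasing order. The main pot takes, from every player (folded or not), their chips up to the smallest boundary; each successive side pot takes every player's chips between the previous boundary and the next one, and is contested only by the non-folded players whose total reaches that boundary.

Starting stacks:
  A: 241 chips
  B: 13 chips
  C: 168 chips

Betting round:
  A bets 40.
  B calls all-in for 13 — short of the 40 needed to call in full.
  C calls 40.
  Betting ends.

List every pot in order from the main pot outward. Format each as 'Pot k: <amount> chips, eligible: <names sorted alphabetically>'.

Contributions: A=40, B=13, C=40
Pot levels (distinct totals of non-folded players): 13, 40
Layer 1-13: 13 each from A, B, C = 13*3 = 39 chips; eligible A, B, C
Layer 14-40: 27 each from A, C = 27*2 = 54 chips; eligible A, C

Pot 1: 39 chips, eligible: A, B, C
Pot 2: 54 chips, eligible: A, C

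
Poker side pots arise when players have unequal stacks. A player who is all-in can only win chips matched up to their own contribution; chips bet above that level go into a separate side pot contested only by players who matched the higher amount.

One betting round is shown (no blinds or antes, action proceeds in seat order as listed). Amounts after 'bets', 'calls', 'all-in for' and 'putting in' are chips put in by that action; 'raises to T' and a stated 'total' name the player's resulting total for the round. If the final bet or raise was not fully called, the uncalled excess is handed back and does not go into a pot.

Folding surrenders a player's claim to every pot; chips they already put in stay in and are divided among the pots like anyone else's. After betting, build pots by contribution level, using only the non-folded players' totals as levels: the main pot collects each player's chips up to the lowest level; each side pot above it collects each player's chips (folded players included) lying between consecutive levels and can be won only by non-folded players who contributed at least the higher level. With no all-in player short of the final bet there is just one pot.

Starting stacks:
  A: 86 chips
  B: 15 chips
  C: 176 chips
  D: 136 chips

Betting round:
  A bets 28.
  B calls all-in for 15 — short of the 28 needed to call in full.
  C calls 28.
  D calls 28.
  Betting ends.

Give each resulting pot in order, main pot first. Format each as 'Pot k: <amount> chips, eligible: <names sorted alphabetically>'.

Pot 1: 60 chips, eligible: A, B, C, D
Pot 2: 39 chips, eligible: A, C, D

Derivation:
Contributions: A=28, B=15, C=28, D=28
Pot levels (distinct totals of non-folded players): 15, 28
Layer 1-15: 15 each from A, B, C, D = 15*4 = 60 chips; eligible A, B, C, D
Layer 16-28: 13 each from A, C, D = 13*3 = 39 chips; eligible A, C, D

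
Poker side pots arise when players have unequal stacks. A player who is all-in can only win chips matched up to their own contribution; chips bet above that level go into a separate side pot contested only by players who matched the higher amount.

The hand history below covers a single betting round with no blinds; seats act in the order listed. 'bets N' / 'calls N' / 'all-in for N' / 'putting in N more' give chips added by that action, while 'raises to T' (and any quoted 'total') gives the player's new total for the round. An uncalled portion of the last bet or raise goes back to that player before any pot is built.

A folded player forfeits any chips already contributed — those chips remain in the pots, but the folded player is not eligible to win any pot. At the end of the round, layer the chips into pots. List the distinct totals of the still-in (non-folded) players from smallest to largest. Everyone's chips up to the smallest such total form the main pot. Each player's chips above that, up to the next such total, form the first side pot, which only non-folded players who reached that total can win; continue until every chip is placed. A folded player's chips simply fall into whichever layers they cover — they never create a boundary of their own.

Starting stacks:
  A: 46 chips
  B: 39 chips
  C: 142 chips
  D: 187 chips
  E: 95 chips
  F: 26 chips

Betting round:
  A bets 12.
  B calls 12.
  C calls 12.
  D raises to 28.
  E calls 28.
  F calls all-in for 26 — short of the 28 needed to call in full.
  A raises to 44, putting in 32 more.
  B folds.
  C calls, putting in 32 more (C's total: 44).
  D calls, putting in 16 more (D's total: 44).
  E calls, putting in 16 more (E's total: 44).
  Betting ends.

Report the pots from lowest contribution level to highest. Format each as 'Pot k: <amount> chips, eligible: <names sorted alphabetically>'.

Pot 1: 142 chips, eligible: A, C, D, E, F
Pot 2: 72 chips, eligible: A, C, D, E

Derivation:
Contributions: A=44, B=12, C=44, D=44, E=44, F=26
Folded: B
Pot levels (distinct totals of non-folded players): 26, 44
Layer 1-26: A 26 + B 12 + C 26 + D 26 + E 26 + F 26 = 142 chips; eligible A, C, D, E, F
Layer 27-44: 18 each from A, C, D, E = 18*4 = 72 chips; eligible A, C, D, E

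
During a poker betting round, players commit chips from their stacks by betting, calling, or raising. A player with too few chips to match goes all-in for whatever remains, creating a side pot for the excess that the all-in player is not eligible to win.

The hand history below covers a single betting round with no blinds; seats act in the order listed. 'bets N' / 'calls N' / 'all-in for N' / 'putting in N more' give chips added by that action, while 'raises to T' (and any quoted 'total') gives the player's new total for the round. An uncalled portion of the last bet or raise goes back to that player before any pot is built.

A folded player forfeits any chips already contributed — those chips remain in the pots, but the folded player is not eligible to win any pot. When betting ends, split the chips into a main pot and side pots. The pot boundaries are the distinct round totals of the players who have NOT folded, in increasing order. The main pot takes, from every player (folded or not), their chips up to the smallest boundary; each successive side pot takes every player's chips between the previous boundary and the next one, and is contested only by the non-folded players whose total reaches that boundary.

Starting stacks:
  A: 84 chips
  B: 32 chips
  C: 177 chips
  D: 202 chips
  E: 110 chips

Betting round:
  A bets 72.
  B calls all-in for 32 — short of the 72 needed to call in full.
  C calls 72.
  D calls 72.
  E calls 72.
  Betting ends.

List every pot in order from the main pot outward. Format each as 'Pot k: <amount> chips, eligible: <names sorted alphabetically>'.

Contributions: A=72, B=32, C=72, D=72, E=72
Pot levels (distinct totals of non-folded players): 32, 72
Layer 1-32: 32 each from A, B, C, D, E = 32*5 = 160 chips; eligible A, B, C, D, E
Layer 33-72: 40 each from A, C, D, E = 40*4 = 160 chips; eligible A, C, D, E

Pot 1: 160 chips, eligible: A, B, C, D, E
Pot 2: 160 chips, eligible: A, C, D, E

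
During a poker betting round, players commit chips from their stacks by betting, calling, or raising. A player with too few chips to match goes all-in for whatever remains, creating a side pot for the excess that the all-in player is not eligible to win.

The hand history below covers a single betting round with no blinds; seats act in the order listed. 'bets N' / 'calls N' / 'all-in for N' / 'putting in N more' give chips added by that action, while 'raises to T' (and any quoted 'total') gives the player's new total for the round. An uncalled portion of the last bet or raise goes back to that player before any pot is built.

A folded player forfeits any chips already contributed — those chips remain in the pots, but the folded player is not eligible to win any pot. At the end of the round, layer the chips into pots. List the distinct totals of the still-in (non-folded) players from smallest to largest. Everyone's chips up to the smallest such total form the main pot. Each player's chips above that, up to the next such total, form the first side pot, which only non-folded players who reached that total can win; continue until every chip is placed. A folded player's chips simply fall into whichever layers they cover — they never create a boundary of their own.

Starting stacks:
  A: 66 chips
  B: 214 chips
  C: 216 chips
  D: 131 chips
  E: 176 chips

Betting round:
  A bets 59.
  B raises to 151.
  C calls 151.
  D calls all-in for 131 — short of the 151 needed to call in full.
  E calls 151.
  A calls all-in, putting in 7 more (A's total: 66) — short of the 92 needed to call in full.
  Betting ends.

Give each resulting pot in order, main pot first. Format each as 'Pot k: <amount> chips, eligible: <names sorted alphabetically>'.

Pot 1: 330 chips, eligible: A, B, C, D, E
Pot 2: 260 chips, eligible: B, C, D, E
Pot 3: 60 chips, eligible: B, C, E

Derivation:
Contributions: A=66, B=151, C=151, D=131, E=151
Pot levels (distinct totals of non-folded players): 66, 131, 151
Layer 1-66: 66 each from A, B, C, D, E = 66*5 = 330 chips; eligible A, B, C, D, E
Layer 67-131: 65 each from B, C, D, E = 65*4 = 260 chips; eligible B, C, D, E
Layer 132-151: 20 each from B, C, E = 20*3 = 60 chips; eligible B, C, E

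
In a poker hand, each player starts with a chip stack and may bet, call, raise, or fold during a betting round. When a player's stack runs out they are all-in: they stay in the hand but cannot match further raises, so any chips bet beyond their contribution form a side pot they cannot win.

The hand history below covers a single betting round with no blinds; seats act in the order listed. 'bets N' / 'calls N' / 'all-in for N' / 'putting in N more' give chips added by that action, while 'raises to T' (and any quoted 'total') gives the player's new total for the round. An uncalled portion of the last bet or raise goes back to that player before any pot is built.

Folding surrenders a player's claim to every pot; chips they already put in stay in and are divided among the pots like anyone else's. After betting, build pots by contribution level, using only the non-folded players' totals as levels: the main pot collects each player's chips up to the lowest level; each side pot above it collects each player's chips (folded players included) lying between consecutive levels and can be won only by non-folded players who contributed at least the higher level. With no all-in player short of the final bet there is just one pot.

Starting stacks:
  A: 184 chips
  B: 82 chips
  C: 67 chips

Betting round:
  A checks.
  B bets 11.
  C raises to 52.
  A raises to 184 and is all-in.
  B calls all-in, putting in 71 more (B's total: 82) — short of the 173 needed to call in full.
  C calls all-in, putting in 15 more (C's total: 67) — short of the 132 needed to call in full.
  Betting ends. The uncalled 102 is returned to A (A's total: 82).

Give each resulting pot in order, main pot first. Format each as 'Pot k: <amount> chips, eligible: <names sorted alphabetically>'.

Pot 1: 201 chips, eligible: A, B, C
Pot 2: 30 chips, eligible: A, B

Derivation:
Contributions (after 102 returned to A): A=82, B=82, C=67
Pot levels (distinct totals of non-folded players): 67, 82
Layer 1-67: 67 each from A, B, C = 67*3 = 201 chips; eligible A, B, C
Layer 68-82: 15 each from A, B = 15*2 = 30 chips; eligible A, B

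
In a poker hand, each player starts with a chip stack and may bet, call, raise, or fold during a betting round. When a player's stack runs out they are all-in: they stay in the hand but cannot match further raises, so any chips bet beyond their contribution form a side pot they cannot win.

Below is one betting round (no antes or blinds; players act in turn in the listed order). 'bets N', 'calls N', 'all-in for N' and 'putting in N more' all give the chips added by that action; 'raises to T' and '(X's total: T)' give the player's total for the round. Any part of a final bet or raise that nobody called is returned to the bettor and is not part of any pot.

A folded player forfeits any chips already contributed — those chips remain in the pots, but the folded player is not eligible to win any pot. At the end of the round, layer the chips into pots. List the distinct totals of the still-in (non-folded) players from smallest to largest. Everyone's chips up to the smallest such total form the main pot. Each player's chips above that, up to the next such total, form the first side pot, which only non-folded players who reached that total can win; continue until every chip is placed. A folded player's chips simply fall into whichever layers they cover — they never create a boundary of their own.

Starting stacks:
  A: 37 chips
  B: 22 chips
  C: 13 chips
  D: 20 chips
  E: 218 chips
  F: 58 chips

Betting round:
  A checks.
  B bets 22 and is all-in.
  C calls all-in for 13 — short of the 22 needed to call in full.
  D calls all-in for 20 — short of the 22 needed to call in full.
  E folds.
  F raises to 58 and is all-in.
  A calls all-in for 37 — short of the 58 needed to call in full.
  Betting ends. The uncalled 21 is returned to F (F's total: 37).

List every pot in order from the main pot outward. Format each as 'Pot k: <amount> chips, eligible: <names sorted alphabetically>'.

Pot 1: 65 chips, eligible: A, B, C, D, F
Pot 2: 28 chips, eligible: A, B, D, F
Pot 3: 6 chips, eligible: A, B, F
Pot 4: 30 chips, eligible: A, F

Derivation:
Contributions (after 21 returned to F): A=37, B=22, C=13, D=20, F=37
Folded: E
Pot levels (distinct totals of non-folded players): 13, 20, 22, 37
Layer 1-13: 13 each from A, B, C, D, F = 13*5 = 65 chips; eligible A, B, C, D, F
Layer 14-20: 7 each from A, B, D, F = 7*4 = 28 chips; eligible A, B, D, F
Layer 21-22: 2 each from A, B, F = 2*3 = 6 chips; eligible A, B, F
Layer 23-37: 15 each from A, F = 15*2 = 30 chips; eligible A, F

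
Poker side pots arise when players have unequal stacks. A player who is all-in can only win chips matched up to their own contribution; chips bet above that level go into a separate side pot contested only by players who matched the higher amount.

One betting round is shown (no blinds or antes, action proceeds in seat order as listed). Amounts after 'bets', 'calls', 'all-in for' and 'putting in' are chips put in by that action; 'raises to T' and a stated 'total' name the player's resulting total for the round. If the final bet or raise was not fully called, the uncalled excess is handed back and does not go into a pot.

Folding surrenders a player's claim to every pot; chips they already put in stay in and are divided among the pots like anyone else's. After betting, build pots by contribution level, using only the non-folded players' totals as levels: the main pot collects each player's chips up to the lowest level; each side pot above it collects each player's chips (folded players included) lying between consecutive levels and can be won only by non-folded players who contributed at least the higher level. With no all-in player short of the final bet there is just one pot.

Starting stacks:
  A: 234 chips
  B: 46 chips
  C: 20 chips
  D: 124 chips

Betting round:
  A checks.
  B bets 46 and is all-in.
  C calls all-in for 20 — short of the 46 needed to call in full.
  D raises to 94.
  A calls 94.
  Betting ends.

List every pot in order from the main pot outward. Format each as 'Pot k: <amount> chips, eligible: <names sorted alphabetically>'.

Contributions: A=94, B=46, C=20, D=94
Pot levels (distinct totals of non-folded players): 20, 46, 94
Layer 1-20: 20 each from A, B, C, D = 20*4 = 80 chips; eligible A, B, C, D
Layer 21-46: 26 each from A, B, D = 26*3 = 78 chips; eligible A, B, D
Layer 47-94: 48 each from A, D = 48*2 = 96 chips; eligible A, D

Pot 1: 80 chips, eligible: A, B, C, D
Pot 2: 78 chips, eligible: A, B, D
Pot 3: 96 chips, eligible: A, D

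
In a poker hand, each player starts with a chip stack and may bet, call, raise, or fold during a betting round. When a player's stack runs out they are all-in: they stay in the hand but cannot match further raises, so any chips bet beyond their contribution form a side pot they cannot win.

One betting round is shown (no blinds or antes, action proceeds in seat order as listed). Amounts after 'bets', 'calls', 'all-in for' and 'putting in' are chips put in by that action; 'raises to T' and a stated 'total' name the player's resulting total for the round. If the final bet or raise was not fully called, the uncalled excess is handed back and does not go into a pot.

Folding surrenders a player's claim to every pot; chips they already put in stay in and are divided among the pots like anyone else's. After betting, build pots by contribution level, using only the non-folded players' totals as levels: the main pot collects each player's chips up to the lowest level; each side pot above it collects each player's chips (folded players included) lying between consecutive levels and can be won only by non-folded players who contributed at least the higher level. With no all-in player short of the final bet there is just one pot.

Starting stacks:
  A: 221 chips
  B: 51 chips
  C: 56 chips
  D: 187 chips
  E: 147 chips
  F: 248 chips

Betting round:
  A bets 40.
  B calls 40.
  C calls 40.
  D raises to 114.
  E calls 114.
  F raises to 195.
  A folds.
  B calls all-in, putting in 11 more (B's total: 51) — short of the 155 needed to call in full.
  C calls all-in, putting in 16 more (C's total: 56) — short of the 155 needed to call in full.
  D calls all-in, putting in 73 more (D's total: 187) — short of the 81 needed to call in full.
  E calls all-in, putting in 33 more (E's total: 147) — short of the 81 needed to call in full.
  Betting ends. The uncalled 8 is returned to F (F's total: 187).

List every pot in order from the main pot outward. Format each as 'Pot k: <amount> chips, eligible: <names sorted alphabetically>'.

Pot 1: 295 chips, eligible: B, C, D, E, F
Pot 2: 20 chips, eligible: C, D, E, F
Pot 3: 273 chips, eligible: D, E, F
Pot 4: 80 chips, eligible: D, F

Derivation:
Contributions (after 8 returned to F): A=40, B=51, C=56, D=187, E=147, F=187
Folded: A
Pot levels (distinct totals of non-folded players): 51, 56, 147, 187
Layer 1-51: A 40 + B 51 + C 51 + D 51 + E 51 + F 51 = 295 chips; eligible B, C, D, E, F
Layer 52-56: 5 each from C, D, E, F = 5*4 = 20 chips; eligible C, D, E, F
Layer 57-147: 91 each from D, E, F = 91*3 = 273 chips; eligible D, E, F
Layer 148-187: 40 each from D, F = 40*2 = 80 chips; eligible D, F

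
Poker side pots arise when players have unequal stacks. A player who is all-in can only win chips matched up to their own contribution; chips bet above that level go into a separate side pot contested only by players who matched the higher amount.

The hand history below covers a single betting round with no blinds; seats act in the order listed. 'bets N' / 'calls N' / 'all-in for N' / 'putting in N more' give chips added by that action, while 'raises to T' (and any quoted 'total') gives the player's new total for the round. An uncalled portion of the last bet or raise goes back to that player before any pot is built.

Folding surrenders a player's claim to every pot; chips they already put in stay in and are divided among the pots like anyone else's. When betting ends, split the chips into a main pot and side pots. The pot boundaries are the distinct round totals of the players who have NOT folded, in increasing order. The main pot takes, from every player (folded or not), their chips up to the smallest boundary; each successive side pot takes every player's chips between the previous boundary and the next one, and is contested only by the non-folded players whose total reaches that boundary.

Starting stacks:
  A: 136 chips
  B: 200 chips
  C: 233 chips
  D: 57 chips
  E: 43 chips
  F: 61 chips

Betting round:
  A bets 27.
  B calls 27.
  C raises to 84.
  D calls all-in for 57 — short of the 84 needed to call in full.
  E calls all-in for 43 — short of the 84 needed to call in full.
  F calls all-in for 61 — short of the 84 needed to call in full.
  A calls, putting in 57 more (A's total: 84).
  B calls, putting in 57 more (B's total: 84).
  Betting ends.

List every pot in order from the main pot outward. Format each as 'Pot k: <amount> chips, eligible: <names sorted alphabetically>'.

Contributions: A=84, B=84, C=84, D=57, E=43, F=61
Pot levels (distinct totals of non-folded players): 43, 57, 61, 84
Layer 1-43: 43 each from A, B, C, D, E, F = 43*6 = 258 chips; eligible A, B, C, D, E, F
Layer 44-57: 14 each from A, B, C, D, F = 14*5 = 70 chips; eligible A, B, C, D, F
Layer 58-61: 4 each from A, B, C, F = 4*4 = 16 chips; eligible A, B, C, F
Layer 62-84: 23 each from A, B, C = 23*3 = 69 chips; eligible A, B, C

Pot 1: 258 chips, eligible: A, B, C, D, E, F
Pot 2: 70 chips, eligible: A, B, C, D, F
Pot 3: 16 chips, eligible: A, B, C, F
Pot 4: 69 chips, eligible: A, B, C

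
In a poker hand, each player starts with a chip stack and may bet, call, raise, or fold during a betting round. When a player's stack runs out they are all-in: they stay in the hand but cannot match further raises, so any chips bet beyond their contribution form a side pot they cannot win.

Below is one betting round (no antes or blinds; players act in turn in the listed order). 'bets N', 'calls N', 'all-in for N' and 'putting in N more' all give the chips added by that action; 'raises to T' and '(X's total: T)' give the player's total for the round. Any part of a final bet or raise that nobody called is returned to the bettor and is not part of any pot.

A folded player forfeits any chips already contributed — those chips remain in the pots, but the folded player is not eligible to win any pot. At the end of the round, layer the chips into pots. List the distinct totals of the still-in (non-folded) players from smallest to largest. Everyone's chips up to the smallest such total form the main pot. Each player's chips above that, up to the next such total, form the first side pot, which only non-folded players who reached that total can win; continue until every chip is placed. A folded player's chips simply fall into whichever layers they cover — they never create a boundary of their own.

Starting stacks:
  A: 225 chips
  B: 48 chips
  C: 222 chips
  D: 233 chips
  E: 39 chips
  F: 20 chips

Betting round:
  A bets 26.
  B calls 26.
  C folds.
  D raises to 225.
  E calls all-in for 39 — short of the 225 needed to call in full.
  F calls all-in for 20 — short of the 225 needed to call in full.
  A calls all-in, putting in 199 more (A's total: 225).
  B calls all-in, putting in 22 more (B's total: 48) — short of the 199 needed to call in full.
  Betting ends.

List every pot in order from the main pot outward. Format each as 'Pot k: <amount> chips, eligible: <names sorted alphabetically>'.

Pot 1: 100 chips, eligible: A, B, D, E, F
Pot 2: 76 chips, eligible: A, B, D, E
Pot 3: 27 chips, eligible: A, B, D
Pot 4: 354 chips, eligible: A, D

Derivation:
Contributions: A=225, B=48, D=225, E=39, F=20
Folded: C
Pot levels (distinct totals of non-folded players): 20, 39, 48, 225
Layer 1-20: 20 each from A, B, D, E, F = 20*5 = 100 chips; eligible A, B, D, E, F
Layer 21-39: 19 each from A, B, D, E = 19*4 = 76 chips; eligible A, B, D, E
Layer 40-48: 9 each from A, B, D = 9*3 = 27 chips; eligible A, B, D
Layer 49-225: 177 each from A, D = 177*2 = 354 chips; eligible A, D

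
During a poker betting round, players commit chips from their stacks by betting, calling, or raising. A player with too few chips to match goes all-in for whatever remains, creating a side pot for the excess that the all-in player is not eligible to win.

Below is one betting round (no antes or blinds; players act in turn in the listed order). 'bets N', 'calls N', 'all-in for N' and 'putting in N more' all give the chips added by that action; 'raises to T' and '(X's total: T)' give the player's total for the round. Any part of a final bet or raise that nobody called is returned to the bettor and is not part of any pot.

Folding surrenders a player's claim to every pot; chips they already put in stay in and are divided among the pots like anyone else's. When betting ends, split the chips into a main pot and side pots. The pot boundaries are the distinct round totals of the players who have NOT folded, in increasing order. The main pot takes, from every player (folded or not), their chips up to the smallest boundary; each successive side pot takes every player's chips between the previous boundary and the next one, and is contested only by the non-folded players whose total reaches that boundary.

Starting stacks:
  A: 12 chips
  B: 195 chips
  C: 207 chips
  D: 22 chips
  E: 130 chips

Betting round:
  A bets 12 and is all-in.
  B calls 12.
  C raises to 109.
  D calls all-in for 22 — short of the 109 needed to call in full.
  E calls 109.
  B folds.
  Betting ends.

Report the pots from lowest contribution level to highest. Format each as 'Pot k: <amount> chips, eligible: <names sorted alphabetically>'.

Contributions: A=12, B=12, C=109, D=22, E=109
Folded: B
Pot levels (distinct totals of non-folded players): 12, 22, 109
Layer 1-12: 12 each from A, B, C, D, E = 12*5 = 60 chips; eligible A, C, D, E
Layer 13-22: 10 each from C, D, E = 10*3 = 30 chips; eligible C, D, E
Layer 23-109: 87 each from C, E = 87*2 = 174 chips; eligible C, E

Pot 1: 60 chips, eligible: A, C, D, E
Pot 2: 30 chips, eligible: C, D, E
Pot 3: 174 chips, eligible: C, E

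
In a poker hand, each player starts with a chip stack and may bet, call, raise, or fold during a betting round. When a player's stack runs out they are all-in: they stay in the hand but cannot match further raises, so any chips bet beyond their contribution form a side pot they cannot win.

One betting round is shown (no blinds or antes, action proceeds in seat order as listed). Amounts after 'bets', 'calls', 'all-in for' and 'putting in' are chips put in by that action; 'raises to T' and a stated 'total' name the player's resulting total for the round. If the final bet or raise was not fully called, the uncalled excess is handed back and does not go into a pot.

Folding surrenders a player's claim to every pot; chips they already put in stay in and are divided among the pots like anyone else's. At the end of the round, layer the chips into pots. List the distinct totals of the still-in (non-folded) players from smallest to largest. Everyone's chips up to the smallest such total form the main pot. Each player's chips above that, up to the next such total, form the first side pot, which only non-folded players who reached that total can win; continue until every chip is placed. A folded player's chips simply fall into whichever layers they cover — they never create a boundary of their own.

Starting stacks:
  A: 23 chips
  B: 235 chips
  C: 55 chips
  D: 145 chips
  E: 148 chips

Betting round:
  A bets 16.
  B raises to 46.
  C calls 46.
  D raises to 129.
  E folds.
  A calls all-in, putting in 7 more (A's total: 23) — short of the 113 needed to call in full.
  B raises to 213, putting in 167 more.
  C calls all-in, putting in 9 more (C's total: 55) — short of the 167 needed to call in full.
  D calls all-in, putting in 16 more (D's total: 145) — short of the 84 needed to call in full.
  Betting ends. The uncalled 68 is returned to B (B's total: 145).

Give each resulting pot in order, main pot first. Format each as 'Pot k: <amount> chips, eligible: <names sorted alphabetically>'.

Contributions (after 68 returned to B): A=23, B=145, C=55, D=145
Folded: E
Pot levels (distinct totals of non-folded players): 23, 55, 145
Layer 1-23: 23 each from A, B, C, D = 23*4 = 92 chips; eligible A, B, C, D
Layer 24-55: 32 each from B, C, D = 32*3 = 96 chips; eligible B, C, D
Layer 56-145: 90 each from B, D = 90*2 = 180 chips; eligible B, D

Pot 1: 92 chips, eligible: A, B, C, D
Pot 2: 96 chips, eligible: B, C, D
Pot 3: 180 chips, eligible: B, D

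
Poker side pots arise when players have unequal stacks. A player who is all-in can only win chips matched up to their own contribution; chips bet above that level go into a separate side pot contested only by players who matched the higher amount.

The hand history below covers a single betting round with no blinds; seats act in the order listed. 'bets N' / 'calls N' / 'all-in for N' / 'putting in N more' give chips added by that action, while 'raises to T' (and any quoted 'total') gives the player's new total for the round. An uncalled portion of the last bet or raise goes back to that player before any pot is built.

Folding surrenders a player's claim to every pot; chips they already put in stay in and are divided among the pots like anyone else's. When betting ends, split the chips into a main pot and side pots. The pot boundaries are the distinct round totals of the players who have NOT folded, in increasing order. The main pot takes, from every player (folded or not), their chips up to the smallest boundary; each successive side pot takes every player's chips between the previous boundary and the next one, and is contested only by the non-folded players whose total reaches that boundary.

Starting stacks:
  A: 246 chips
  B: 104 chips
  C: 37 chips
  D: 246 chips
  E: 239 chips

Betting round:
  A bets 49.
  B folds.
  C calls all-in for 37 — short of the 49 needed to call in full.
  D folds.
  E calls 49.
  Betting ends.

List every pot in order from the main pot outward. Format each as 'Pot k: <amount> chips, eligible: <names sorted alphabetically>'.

Pot 1: 111 chips, eligible: A, C, E
Pot 2: 24 chips, eligible: A, E

Derivation:
Contributions: A=49, C=37, E=49
Folded: B, D
Pot levels (distinct totals of non-folded players): 37, 49
Layer 1-37: 37 each from A, C, E = 37*3 = 111 chips; eligible A, C, E
Layer 38-49: 12 each from A, E = 12*2 = 24 chips; eligible A, E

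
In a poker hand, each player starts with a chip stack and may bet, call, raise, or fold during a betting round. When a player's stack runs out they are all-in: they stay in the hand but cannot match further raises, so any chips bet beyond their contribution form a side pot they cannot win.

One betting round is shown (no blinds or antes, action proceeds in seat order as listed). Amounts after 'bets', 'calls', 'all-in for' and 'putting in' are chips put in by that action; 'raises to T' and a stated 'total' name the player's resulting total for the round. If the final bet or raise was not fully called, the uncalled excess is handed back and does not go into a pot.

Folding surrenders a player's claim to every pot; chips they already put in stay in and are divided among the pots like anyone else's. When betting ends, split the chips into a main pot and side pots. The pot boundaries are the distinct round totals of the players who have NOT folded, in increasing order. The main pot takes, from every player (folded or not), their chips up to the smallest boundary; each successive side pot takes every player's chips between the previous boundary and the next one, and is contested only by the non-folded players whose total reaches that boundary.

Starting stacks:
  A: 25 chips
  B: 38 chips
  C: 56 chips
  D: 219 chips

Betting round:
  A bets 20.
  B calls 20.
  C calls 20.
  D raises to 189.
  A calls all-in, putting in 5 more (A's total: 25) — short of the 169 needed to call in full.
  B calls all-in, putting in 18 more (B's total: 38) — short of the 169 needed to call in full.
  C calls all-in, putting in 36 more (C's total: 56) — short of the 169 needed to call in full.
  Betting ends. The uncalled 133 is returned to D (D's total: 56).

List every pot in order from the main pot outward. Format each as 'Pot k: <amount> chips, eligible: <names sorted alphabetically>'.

Pot 1: 100 chips, eligible: A, B, C, D
Pot 2: 39 chips, eligible: B, C, D
Pot 3: 36 chips, eligible: C, D

Derivation:
Contributions (after 133 returned to D): A=25, B=38, C=56, D=56
Pot levels (distinct totals of non-folded players): 25, 38, 56
Layer 1-25: 25 each from A, B, C, D = 25*4 = 100 chips; eligible A, B, C, D
Layer 26-38: 13 each from B, C, D = 13*3 = 39 chips; eligible B, C, D
Layer 39-56: 18 each from C, D = 18*2 = 36 chips; eligible C, D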